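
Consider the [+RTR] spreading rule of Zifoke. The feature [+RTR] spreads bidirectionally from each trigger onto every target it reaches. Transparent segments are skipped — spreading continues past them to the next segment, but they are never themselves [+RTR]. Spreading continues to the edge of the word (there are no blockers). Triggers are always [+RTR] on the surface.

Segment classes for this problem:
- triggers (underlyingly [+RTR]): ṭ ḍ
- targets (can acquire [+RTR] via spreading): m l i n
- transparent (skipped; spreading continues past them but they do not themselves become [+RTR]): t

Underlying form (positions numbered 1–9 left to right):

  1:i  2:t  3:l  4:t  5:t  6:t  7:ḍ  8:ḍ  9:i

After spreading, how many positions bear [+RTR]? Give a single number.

From /ḍ/ at 7 rightward: 8 /ḍ/ is itself a trigger — this domain ends here.
From /ḍ/ at 7 leftward: 6 /t/ transparent; 5 /t/ transparent; 4 /t/ transparent; 3 /l/ → [+RTR]; 2 /t/ transparent; 1 /i/ → [+RTR]; word edge.
From /ḍ/ at 8 rightward: 9 /i/ → [+RTR]; word edge.
From /ḍ/ at 8 leftward: 7 /ḍ/ is itself a trigger — this domain ends here.
[+RTR] positions on the surface: 1 3 7 8 9.

5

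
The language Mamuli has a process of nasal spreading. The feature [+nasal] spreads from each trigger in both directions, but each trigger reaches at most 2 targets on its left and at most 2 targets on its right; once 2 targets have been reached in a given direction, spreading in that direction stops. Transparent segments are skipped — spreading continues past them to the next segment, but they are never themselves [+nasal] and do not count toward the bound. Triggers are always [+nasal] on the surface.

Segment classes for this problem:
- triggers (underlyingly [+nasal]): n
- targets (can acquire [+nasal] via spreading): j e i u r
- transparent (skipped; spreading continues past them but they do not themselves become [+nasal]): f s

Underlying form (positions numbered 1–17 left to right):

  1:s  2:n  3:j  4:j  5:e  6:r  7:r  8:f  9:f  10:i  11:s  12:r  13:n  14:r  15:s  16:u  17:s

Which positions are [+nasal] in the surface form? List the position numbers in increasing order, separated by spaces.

2 3 4 10 12 13 14 16

From /n/ at 2 rightward: 3 /j/ → [+nasal]; 4 /j/ → [+nasal]; bound reached.
From /n/ at 2 leftward: 1 /s/ transparent; word edge.
From /n/ at 13 rightward: 14 /r/ → [+nasal]; 15 /s/ transparent; 16 /u/ → [+nasal]; bound reached.
From /n/ at 13 leftward: 12 /r/ → [+nasal]; 11 /s/ transparent; 10 /i/ → [+nasal]; bound reached.
Targets with no active source: positions 5 6 7 stay [-nasal].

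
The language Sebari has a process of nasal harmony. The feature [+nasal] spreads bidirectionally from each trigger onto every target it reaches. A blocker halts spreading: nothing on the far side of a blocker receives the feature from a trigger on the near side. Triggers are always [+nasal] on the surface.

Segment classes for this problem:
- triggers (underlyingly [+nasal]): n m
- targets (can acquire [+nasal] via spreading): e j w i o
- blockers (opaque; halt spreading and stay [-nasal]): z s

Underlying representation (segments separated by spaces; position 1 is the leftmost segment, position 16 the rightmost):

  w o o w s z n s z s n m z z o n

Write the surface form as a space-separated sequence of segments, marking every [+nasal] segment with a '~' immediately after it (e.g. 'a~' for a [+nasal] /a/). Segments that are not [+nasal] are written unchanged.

w o o w s z n~ s z s n~ m~ z z o~ n~

From /n/ at 7 rightward: 8 /s/ blocks.
From /n/ at 7 leftward: 6 /z/ blocks.
From /n/ at 11 rightward: 12 /m/ is itself a trigger — this domain ends here.
From /n/ at 11 leftward: 10 /s/ blocks.
From /m/ at 12 rightward: 13 /z/ blocks.
From /m/ at 12 leftward: 11 /n/ is itself a trigger — this domain ends here.
From /n/ at 16 rightward: word edge.
From /n/ at 16 leftward: 15 /o/ → [+nasal]; 14 /z/ blocks.
Targets with no active source: positions 1 2 3 4 stay [-nasal].
[+nasal] positions on the surface: 7 11 12 15 16.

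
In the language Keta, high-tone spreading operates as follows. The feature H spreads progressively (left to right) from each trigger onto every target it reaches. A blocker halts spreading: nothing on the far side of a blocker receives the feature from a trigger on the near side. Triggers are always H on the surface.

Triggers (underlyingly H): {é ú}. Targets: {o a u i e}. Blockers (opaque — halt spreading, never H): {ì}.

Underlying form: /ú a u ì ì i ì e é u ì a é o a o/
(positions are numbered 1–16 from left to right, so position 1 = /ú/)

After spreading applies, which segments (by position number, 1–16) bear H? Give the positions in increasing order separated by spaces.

1 2 3 9 10 13 14 15 16

From /ú/ at 1 rightward: 2 /a/ → H; 3 /u/ → H; 4 /ì/ blocks.
From /é/ at 9 rightward: 10 /u/ → H; 11 /ì/ blocks.
From /é/ at 13 rightward: 14 /o/ → H; 15 /a/ → H; 16 /o/ → H; word edge.
Targets with no active source: positions 6 8 12 stay [-high tone].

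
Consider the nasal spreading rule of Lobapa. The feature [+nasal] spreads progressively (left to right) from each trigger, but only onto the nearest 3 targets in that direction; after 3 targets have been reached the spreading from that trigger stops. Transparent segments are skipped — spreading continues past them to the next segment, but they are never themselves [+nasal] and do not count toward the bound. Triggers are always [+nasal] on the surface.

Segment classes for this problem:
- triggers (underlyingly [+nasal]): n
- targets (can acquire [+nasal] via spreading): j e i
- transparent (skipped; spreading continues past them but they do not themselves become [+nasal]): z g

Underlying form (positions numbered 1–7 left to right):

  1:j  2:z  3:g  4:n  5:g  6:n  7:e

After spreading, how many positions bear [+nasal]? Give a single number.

3

From /n/ at 4 rightward: 5 /g/ transparent; 6 /n/ is itself a trigger — this domain ends here.
From /n/ at 6 rightward: 7 /e/ → [+nasal]; word edge.
Target with no active source: position 1 stays [-nasal].
[+nasal] positions on the surface: 4 6 7.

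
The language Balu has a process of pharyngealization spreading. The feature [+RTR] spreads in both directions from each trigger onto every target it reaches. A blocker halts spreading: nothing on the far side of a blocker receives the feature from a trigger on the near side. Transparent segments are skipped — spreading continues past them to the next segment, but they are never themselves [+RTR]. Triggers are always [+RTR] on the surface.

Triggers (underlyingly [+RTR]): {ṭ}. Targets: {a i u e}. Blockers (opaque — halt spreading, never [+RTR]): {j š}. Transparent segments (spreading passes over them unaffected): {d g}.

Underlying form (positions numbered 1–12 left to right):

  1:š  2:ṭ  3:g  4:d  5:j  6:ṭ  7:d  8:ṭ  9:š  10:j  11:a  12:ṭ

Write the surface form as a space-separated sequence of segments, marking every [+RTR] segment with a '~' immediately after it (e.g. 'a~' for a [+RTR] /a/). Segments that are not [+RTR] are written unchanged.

š ṭ~ g d j ṭ~ d ṭ~ š j a~ ṭ~

From /ṭ/ at 2 rightward: 3 /g/ transparent; 4 /d/ transparent; 5 /j/ blocks.
From /ṭ/ at 2 leftward: 1 /š/ blocks.
From /ṭ/ at 6 rightward: 7 /d/ transparent; 8 /ṭ/ is itself a trigger — this domain ends here.
From /ṭ/ at 6 leftward: 5 /j/ blocks.
From /ṭ/ at 8 rightward: 9 /š/ blocks.
From /ṭ/ at 8 leftward: 7 /d/ transparent; 6 /ṭ/ is itself a trigger — this domain ends here.
From /ṭ/ at 12 rightward: word edge.
From /ṭ/ at 12 leftward: 11 /a/ → [+RTR]; 10 /j/ blocks.
[+RTR] positions on the surface: 2 6 8 11 12.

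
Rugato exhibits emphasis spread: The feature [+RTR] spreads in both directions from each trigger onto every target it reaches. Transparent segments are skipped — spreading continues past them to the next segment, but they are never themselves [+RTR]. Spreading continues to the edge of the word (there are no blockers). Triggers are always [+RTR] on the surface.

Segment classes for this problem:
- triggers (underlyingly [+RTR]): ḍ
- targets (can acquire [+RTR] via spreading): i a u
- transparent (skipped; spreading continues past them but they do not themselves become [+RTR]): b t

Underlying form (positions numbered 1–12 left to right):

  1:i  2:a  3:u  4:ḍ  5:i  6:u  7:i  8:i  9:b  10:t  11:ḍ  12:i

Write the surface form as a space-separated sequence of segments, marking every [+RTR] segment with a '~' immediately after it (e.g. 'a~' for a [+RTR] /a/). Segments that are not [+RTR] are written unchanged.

i~ a~ u~ ḍ~ i~ u~ i~ i~ b t ḍ~ i~

From /ḍ/ at 4 rightward: 5 /i/ → [+RTR]; 6 /u/ → [+RTR]; 7 /i/ → [+RTR]; 8 /i/ → [+RTR]; 9 /b/ transparent; 10 /t/ transparent; 11 /ḍ/ is itself a trigger — this domain ends here.
From /ḍ/ at 4 leftward: 3 /u/ → [+RTR]; 2 /a/ → [+RTR]; 1 /i/ → [+RTR]; word edge.
From /ḍ/ at 11 rightward: 12 /i/ → [+RTR]; word edge.
From /ḍ/ at 11 leftward: 10 /t/ transparent; 9 /b/ transparent; 8 /i/ → [+RTR]; 7 /i/ → [+RTR]; 6 /u/ → [+RTR]; 5 /i/ → [+RTR]; 4 /ḍ/ is itself a trigger — this domain ends here.
[+RTR] positions on the surface: 1 2 3 4 5 6 7 8 11 12.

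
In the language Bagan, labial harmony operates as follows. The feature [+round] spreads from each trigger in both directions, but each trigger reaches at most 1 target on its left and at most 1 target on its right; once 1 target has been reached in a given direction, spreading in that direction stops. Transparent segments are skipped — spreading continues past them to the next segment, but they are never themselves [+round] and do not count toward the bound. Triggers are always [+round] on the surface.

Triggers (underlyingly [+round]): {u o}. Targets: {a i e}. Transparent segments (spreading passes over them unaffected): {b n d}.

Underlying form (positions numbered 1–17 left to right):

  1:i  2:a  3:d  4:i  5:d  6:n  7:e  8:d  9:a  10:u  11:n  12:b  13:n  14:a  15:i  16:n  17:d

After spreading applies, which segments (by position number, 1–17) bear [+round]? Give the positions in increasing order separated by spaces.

9 10 14

From /u/ at 10 rightward: 11 /n/ transparent; 12 /b/ transparent; 13 /n/ transparent; 14 /a/ → [+round]; bound reached.
From /u/ at 10 leftward: 9 /a/ → [+round]; bound reached.
Targets with no active source: positions 1 2 4 7 15 stay [-round].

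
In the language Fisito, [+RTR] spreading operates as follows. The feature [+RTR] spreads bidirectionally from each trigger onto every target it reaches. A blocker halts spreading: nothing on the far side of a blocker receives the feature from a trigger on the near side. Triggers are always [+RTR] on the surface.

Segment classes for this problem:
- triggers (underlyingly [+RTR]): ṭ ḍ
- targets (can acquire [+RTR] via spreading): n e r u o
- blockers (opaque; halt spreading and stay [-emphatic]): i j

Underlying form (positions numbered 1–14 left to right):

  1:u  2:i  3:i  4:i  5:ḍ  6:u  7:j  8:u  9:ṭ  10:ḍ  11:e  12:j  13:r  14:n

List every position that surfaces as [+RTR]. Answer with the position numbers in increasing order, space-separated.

5 6 8 9 10 11

From /ḍ/ at 5 rightward: 6 /u/ → [+RTR]; 7 /j/ blocks.
From /ḍ/ at 5 leftward: 4 /i/ blocks.
From /ṭ/ at 9 rightward: 10 /ḍ/ is itself a trigger — this domain ends here.
From /ṭ/ at 9 leftward: 8 /u/ → [+RTR]; 7 /j/ blocks.
From /ḍ/ at 10 rightward: 11 /e/ → [+RTR]; 12 /j/ blocks.
From /ḍ/ at 10 leftward: 9 /ṭ/ is itself a trigger — this domain ends here.
Targets with no active source: positions 1 13 14 stay [-emphatic].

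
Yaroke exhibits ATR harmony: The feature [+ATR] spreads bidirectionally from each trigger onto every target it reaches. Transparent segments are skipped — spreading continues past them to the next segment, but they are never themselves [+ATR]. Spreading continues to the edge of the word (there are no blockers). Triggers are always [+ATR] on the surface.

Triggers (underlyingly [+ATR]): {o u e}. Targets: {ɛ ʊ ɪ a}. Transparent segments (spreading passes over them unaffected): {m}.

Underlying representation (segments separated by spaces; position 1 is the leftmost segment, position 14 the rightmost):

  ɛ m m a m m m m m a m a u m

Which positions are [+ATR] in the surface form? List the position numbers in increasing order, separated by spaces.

From /u/ at 13 rightward: 14 /m/ transparent; word edge.
From /u/ at 13 leftward: 12 /a/ → [+ATR]; 11 /m/ transparent; 10 /a/ → [+ATR]; 9 /m/ transparent; 8 /m/ transparent; 7 /m/ transparent; 6 /m/ transparent; 5 /m/ transparent; 4 /a/ → [+ATR]; 3 /m/ transparent; 2 /m/ transparent; 1 /ɛ/ → [+ATR]; word edge.

1 4 10 12 13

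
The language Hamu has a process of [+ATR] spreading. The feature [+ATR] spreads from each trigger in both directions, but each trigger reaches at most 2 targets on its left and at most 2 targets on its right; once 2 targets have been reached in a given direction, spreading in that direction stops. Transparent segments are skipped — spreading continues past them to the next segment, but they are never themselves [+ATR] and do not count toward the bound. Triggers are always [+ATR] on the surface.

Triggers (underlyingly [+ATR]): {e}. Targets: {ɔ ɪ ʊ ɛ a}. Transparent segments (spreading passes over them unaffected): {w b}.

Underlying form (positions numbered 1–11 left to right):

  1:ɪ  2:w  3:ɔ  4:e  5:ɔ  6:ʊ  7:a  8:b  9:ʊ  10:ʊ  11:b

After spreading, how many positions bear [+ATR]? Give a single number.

5

From /e/ at 4 rightward: 5 /ɔ/ → [+ATR]; 6 /ʊ/ → [+ATR]; bound reached.
From /e/ at 4 leftward: 3 /ɔ/ → [+ATR]; 2 /w/ transparent; 1 /ɪ/ → [+ATR]; bound reached.
Targets with no active source: positions 7 9 10 stay [-ATR].
[+ATR] positions on the surface: 1 3 4 5 6.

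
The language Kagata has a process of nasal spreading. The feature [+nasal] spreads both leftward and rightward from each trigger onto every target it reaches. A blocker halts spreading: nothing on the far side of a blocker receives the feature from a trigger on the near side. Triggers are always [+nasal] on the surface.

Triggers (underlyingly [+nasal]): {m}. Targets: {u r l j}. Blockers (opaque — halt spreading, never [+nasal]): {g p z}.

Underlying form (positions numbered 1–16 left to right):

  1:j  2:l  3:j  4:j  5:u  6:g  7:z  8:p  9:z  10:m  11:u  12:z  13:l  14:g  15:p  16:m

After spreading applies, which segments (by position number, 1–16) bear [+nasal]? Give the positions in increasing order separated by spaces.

From /m/ at 10 rightward: 11 /u/ → [+nasal]; 12 /z/ blocks.
From /m/ at 10 leftward: 9 /z/ blocks.
From /m/ at 16 rightward: word edge.
From /m/ at 16 leftward: 15 /p/ blocks.
Targets with no active source: positions 1 2 3 4 5 13 stay [-nasal].

10 11 16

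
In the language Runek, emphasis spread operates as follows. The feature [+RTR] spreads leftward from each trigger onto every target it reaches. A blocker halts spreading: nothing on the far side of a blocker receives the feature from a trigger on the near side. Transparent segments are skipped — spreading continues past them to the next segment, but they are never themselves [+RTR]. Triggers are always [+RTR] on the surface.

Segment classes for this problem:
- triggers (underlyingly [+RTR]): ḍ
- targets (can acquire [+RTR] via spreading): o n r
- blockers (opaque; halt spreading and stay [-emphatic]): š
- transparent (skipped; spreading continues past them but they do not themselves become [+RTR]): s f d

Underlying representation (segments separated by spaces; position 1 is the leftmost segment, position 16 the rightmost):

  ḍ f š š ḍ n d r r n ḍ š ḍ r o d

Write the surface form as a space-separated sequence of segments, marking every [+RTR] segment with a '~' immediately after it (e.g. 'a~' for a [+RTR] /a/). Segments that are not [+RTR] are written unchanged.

ḍ~ f š š ḍ~ n~ d r~ r~ n~ ḍ~ š ḍ~ r o d

From /ḍ/ at 1 leftward: word edge.
From /ḍ/ at 5 leftward: 4 /š/ blocks.
From /ḍ/ at 11 leftward: 10 /n/ → [+RTR]; 9 /r/ → [+RTR]; 8 /r/ → [+RTR]; 7 /d/ transparent; 6 /n/ → [+RTR]; 5 /ḍ/ is itself a trigger — this domain ends here.
From /ḍ/ at 13 leftward: 12 /š/ blocks.
Targets with no active source: positions 14 15 stay [-emphatic].
[+RTR] positions on the surface: 1 5 6 8 9 10 11 13.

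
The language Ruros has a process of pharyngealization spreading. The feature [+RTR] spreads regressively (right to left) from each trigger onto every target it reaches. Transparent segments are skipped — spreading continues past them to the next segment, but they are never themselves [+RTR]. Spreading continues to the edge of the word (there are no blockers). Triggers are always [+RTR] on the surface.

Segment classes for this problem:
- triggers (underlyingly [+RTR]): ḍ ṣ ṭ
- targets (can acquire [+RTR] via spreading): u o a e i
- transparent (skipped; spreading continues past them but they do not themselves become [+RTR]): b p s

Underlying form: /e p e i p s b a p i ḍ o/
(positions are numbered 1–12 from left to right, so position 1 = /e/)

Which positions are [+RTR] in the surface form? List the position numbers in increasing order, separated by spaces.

1 3 4 8 10 11

From /ḍ/ at 11 leftward: 10 /i/ → [+RTR]; 9 /p/ transparent; 8 /a/ → [+RTR]; 7 /b/ transparent; 6 /s/ transparent; 5 /p/ transparent; 4 /i/ → [+RTR]; 3 /e/ → [+RTR]; 2 /p/ transparent; 1 /e/ → [+RTR]; word edge.
Target with no active source: position 12 stays [-emphatic].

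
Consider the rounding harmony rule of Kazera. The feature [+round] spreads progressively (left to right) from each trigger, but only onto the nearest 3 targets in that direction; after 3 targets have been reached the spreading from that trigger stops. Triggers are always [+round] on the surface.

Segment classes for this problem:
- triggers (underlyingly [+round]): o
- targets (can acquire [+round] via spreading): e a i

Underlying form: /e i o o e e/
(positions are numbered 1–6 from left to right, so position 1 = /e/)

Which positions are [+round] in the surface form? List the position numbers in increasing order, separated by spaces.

3 4 5 6

From /o/ at 3 rightward: 4 /o/ is itself a trigger — this domain ends here.
From /o/ at 4 rightward: 5 /e/ → [+round]; 6 /e/ → [+round]; word edge.
Targets with no active source: positions 1 2 stay [-round].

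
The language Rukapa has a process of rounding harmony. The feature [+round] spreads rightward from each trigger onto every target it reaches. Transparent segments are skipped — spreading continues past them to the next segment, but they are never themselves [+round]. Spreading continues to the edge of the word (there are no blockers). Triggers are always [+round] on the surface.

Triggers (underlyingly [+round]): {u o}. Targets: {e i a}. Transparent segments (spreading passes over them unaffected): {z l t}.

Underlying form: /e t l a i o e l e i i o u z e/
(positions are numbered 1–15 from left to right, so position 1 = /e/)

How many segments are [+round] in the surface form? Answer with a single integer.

From /o/ at 6 rightward: 7 /e/ → [+round]; 8 /l/ transparent; 9 /e/ → [+round]; 10 /i/ → [+round]; 11 /i/ → [+round]; 12 /o/ is itself a trigger — this domain ends here.
From /o/ at 12 rightward: 13 /u/ is itself a trigger — this domain ends here.
From /u/ at 13 rightward: 14 /z/ transparent; 15 /e/ → [+round]; word edge.
Targets with no active source: positions 1 4 5 stay [-round].
[+round] positions on the surface: 6 7 9 10 11 12 13 15.

8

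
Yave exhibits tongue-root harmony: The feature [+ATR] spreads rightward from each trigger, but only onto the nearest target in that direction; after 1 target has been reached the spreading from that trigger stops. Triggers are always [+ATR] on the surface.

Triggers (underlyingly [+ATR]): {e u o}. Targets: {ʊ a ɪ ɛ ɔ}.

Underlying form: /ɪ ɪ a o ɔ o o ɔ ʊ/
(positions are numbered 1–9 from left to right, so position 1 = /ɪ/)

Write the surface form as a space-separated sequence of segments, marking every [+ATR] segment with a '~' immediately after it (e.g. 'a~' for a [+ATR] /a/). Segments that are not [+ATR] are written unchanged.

ɪ ɪ a o~ ɔ~ o~ o~ ɔ~ ʊ

From /o/ at 4 rightward: 5 /ɔ/ → [+ATR]; bound reached.
From /o/ at 6 rightward: 7 /o/ is itself a trigger — this domain ends here.
From /o/ at 7 rightward: 8 /ɔ/ → [+ATR]; bound reached.
Targets with no active source: positions 1 2 3 9 stay [-ATR].
[+ATR] positions on the surface: 4 5 6 7 8.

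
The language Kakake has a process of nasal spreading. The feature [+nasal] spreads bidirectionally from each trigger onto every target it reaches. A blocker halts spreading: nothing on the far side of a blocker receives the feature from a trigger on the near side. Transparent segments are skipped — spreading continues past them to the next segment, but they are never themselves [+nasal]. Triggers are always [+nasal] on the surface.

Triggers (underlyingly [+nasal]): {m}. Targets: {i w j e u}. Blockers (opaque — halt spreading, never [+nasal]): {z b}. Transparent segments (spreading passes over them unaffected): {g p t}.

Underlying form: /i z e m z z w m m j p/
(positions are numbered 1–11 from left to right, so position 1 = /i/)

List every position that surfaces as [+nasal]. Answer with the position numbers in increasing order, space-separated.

From /m/ at 4 rightward: 5 /z/ blocks.
From /m/ at 4 leftward: 3 /e/ → [+nasal]; 2 /z/ blocks.
From /m/ at 8 rightward: 9 /m/ is itself a trigger — this domain ends here.
From /m/ at 8 leftward: 7 /w/ → [+nasal]; 6 /z/ blocks.
From /m/ at 9 rightward: 10 /j/ → [+nasal]; 11 /p/ transparent; word edge.
From /m/ at 9 leftward: 8 /m/ is itself a trigger — this domain ends here.
Target with no active source: position 1 stays [-nasal].

3 4 7 8 9 10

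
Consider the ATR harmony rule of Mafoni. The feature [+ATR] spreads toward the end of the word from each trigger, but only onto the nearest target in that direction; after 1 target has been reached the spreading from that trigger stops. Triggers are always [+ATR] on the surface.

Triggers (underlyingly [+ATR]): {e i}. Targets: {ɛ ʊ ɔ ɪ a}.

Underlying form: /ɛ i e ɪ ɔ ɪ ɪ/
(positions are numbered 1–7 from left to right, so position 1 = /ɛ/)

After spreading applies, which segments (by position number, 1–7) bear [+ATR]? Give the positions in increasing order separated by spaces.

2 3 4

From /i/ at 2 rightward: 3 /e/ is itself a trigger — this domain ends here.
From /e/ at 3 rightward: 4 /ɪ/ → [+ATR]; bound reached.
Targets with no active source: positions 1 5 6 7 stay [-ATR].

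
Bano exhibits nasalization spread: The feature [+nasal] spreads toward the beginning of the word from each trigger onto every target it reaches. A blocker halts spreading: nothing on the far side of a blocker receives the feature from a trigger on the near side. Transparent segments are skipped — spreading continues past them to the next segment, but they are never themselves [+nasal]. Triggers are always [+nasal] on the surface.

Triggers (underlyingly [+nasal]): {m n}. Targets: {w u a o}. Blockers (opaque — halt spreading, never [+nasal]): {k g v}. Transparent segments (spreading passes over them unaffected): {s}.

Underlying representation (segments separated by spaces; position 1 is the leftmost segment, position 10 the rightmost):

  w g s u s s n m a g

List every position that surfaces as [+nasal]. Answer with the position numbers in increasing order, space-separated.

4 7 8

From /n/ at 7 leftward: 6 /s/ transparent; 5 /s/ transparent; 4 /u/ → [+nasal]; 3 /s/ transparent; 2 /g/ blocks.
From /m/ at 8 leftward: 7 /n/ is itself a trigger — this domain ends here.
Targets with no active source: positions 1 9 stay [-nasal].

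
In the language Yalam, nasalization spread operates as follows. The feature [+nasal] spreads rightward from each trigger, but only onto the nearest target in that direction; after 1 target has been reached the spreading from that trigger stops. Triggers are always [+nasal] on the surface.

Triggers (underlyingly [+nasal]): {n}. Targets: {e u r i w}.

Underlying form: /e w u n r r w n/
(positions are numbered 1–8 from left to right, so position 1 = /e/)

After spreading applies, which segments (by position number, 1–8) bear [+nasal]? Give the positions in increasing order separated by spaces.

From /n/ at 4 rightward: 5 /r/ → [+nasal]; bound reached.
From /n/ at 8 rightward: word edge.
Targets with no active source: positions 1 2 3 6 7 stay [-nasal].

4 5 8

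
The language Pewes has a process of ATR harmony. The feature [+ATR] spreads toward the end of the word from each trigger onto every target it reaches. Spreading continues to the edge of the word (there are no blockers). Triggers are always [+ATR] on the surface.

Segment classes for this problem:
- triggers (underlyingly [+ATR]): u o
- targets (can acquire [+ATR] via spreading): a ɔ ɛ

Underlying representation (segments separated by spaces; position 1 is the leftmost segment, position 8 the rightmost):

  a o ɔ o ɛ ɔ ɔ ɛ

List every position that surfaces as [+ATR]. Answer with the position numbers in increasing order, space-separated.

From /o/ at 2 rightward: 3 /ɔ/ → [+ATR]; 4 /o/ is itself a trigger — this domain ends here.
From /o/ at 4 rightward: 5 /ɛ/ → [+ATR]; 6 /ɔ/ → [+ATR]; 7 /ɔ/ → [+ATR]; 8 /ɛ/ → [+ATR]; word edge.
Target with no active source: position 1 stays [-ATR].

2 3 4 5 6 7 8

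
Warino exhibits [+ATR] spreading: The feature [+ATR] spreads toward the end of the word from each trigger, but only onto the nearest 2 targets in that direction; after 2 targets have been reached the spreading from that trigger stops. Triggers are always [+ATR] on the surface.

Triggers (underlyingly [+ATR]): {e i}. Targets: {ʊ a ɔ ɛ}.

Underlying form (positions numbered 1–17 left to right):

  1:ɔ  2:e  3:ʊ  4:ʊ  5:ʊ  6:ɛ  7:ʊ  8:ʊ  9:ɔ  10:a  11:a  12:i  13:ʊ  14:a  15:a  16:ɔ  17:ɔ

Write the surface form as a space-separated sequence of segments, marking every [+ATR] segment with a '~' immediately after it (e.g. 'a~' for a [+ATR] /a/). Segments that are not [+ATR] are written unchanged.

From /e/ at 2 rightward: 3 /ʊ/ → [+ATR]; 4 /ʊ/ → [+ATR]; bound reached.
From /i/ at 12 rightward: 13 /ʊ/ → [+ATR]; 14 /a/ → [+ATR]; bound reached.
Targets with no active source: positions 1 5 6 7 8 9 10 11 15 16 17 stay [-ATR].
[+ATR] positions on the surface: 2 3 4 12 13 14.

ɔ e~ ʊ~ ʊ~ ʊ ɛ ʊ ʊ ɔ a a i~ ʊ~ a~ a ɔ ɔ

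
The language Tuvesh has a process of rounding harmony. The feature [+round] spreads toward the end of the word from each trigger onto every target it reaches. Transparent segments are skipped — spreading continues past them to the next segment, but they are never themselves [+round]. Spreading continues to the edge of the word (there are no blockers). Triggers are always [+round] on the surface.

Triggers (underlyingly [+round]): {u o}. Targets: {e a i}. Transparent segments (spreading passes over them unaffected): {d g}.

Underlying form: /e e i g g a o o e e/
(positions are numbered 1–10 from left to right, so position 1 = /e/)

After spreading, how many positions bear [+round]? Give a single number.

From /o/ at 7 rightward: 8 /o/ is itself a trigger — this domain ends here.
From /o/ at 8 rightward: 9 /e/ → [+round]; 10 /e/ → [+round]; word edge.
Targets with no active source: positions 1 2 3 6 stay [-round].
[+round] positions on the surface: 7 8 9 10.

4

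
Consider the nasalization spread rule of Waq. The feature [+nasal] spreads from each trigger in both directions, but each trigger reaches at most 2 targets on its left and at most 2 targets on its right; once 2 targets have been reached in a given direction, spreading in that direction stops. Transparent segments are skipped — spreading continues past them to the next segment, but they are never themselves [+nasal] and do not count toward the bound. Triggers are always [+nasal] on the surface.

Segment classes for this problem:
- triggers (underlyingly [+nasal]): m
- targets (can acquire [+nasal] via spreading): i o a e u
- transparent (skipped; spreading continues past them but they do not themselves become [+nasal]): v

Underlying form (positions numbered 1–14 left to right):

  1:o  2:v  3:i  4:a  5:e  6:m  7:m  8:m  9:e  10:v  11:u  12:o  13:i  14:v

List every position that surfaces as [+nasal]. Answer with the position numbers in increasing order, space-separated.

4 5 6 7 8 9 11

From /m/ at 6 rightward: 7 /m/ is itself a trigger — this domain ends here.
From /m/ at 6 leftward: 5 /e/ → [+nasal]; 4 /a/ → [+nasal]; bound reached.
From /m/ at 7 rightward: 8 /m/ is itself a trigger — this domain ends here.
From /m/ at 7 leftward: 6 /m/ is itself a trigger — this domain ends here.
From /m/ at 8 rightward: 9 /e/ → [+nasal]; 10 /v/ transparent; 11 /u/ → [+nasal]; bound reached.
From /m/ at 8 leftward: 7 /m/ is itself a trigger — this domain ends here.
Targets with no active source: positions 1 3 12 13 stay [-nasal].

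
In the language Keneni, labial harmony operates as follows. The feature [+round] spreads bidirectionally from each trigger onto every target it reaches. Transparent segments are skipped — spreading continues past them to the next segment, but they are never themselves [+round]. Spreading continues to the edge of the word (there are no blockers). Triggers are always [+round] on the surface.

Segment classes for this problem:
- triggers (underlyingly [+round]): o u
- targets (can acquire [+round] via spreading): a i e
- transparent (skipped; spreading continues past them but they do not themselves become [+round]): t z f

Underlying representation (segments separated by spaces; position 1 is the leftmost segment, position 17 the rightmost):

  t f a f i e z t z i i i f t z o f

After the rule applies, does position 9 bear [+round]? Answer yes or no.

no

From /o/ at 16 rightward: 17 /f/ transparent; word edge.
From /o/ at 16 leftward: 15 /z/ transparent; 14 /t/ transparent; 13 /f/ transparent; 12 /i/ → [+round]; 11 /i/ → [+round]; 10 /i/ → [+round]; 9 /z/ transparent; 8 /t/ transparent; 7 /z/ transparent; 6 /e/ → [+round]; 5 /i/ → [+round]; 4 /f/ transparent; 3 /a/ → [+round]; 2 /f/ transparent; 1 /t/ transparent; word edge.
[+round] positions on the surface: 3 5 6 10 11 12 16.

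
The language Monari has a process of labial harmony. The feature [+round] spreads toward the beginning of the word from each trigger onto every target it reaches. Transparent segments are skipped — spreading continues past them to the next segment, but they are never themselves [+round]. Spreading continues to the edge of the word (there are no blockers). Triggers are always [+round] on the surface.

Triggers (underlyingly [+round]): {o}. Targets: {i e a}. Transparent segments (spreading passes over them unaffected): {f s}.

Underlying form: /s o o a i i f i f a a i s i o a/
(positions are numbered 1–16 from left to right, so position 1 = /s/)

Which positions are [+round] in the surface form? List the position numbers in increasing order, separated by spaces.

From /o/ at 2 leftward: 1 /s/ transparent; word edge.
From /o/ at 3 leftward: 2 /o/ is itself a trigger — this domain ends here.
From /o/ at 15 leftward: 14 /i/ → [+round]; 13 /s/ transparent; 12 /i/ → [+round]; 11 /a/ → [+round]; 10 /a/ → [+round]; 9 /f/ transparent; 8 /i/ → [+round]; 7 /f/ transparent; 6 /i/ → [+round]; 5 /i/ → [+round]; 4 /a/ → [+round]; 3 /o/ is itself a trigger — this domain ends here.
Target with no active source: position 16 stays [-round].

2 3 4 5 6 8 10 11 12 14 15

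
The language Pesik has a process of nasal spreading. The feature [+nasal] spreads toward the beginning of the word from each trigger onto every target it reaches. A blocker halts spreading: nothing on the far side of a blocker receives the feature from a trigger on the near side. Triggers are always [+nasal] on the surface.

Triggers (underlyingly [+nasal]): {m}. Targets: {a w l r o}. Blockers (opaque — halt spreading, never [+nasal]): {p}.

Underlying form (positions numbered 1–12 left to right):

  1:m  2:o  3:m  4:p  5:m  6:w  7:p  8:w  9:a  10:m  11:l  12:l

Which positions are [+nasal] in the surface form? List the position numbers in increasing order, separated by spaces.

From /m/ at 1 leftward: word edge.
From /m/ at 3 leftward: 2 /o/ → [+nasal]; 1 /m/ is itself a trigger — this domain ends here.
From /m/ at 5 leftward: 4 /p/ blocks.
From /m/ at 10 leftward: 9 /a/ → [+nasal]; 8 /w/ → [+nasal]; 7 /p/ blocks.
Targets with no active source: positions 6 11 12 stay [-nasal].

1 2 3 5 8 9 10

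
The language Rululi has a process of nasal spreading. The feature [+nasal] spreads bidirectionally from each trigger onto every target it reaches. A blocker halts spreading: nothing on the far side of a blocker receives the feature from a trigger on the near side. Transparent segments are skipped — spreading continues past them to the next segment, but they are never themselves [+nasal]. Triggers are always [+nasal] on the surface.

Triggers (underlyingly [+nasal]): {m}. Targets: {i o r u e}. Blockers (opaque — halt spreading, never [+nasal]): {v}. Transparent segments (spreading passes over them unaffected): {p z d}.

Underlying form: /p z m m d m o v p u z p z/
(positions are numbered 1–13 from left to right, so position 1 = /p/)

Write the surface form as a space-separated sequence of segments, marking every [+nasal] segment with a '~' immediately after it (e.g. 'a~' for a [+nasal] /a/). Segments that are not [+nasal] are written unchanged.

From /m/ at 3 rightward: 4 /m/ is itself a trigger — this domain ends here.
From /m/ at 3 leftward: 2 /z/ transparent; 1 /p/ transparent; word edge.
From /m/ at 4 rightward: 5 /d/ transparent; 6 /m/ is itself a trigger — this domain ends here.
From /m/ at 4 leftward: 3 /m/ is itself a trigger — this domain ends here.
From /m/ at 6 rightward: 7 /o/ → [+nasal]; 8 /v/ blocks.
From /m/ at 6 leftward: 5 /d/ transparent; 4 /m/ is itself a trigger — this domain ends here.
Target with no active source: position 10 stays [-nasal].
[+nasal] positions on the surface: 3 4 6 7.

p z m~ m~ d m~ o~ v p u z p z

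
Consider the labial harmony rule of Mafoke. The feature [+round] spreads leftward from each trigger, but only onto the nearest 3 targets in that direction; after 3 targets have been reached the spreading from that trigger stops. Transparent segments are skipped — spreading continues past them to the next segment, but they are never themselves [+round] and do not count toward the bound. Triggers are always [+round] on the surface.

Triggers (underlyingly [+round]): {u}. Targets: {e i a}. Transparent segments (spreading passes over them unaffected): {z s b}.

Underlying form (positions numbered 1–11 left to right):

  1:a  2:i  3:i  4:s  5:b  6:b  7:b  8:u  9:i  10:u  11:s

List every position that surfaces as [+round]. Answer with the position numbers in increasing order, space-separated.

1 2 3 8 9 10

From /u/ at 8 leftward: 7 /b/ transparent; 6 /b/ transparent; 5 /b/ transparent; 4 /s/ transparent; 3 /i/ → [+round]; 2 /i/ → [+round]; 1 /a/ → [+round]; bound reached.
From /u/ at 10 leftward: 9 /i/ → [+round]; 8 /u/ is itself a trigger — this domain ends here.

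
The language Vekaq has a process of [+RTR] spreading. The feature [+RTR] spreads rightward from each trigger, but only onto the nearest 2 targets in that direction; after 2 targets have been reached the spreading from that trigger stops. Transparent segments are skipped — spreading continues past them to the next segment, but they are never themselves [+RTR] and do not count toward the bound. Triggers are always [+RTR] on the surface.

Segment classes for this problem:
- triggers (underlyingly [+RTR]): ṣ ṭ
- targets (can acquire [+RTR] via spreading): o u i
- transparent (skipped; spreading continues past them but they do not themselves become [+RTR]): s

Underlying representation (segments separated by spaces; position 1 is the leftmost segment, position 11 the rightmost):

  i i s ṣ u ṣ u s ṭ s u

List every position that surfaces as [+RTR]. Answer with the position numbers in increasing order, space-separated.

From /ṣ/ at 4 rightward: 5 /u/ → [+RTR]; 6 /ṣ/ is itself a trigger — this domain ends here.
From /ṣ/ at 6 rightward: 7 /u/ → [+RTR]; 8 /s/ transparent; 9 /ṭ/ is itself a trigger — this domain ends here.
From /ṭ/ at 9 rightward: 10 /s/ transparent; 11 /u/ → [+RTR]; word edge.
Targets with no active source: positions 1 2 stay [-emphatic].

4 5 6 7 9 11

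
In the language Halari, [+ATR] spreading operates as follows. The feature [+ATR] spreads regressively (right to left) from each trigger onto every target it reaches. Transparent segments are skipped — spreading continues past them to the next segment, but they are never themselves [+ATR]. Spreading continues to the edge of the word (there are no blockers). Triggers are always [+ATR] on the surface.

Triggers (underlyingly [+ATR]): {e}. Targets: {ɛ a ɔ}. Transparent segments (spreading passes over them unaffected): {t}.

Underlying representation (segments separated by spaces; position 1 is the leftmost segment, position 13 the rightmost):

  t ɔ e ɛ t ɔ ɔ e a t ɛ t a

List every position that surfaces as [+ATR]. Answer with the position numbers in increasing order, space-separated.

From /e/ at 3 leftward: 2 /ɔ/ → [+ATR]; 1 /t/ transparent; word edge.
From /e/ at 8 leftward: 7 /ɔ/ → [+ATR]; 6 /ɔ/ → [+ATR]; 5 /t/ transparent; 4 /ɛ/ → [+ATR]; 3 /e/ is itself a trigger — this domain ends here.
Targets with no active source: positions 9 11 13 stay [-ATR].

2 3 4 6 7 8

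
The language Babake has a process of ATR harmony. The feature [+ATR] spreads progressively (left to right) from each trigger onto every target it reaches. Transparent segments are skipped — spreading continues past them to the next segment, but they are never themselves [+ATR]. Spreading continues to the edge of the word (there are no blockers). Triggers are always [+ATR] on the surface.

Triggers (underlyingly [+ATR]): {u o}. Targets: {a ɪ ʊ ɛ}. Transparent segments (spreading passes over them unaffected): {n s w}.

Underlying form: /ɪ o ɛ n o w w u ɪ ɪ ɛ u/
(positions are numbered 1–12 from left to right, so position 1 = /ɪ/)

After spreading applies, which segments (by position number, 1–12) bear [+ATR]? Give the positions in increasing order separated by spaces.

2 3 5 8 9 10 11 12

From /o/ at 2 rightward: 3 /ɛ/ → [+ATR]; 4 /n/ transparent; 5 /o/ is itself a trigger — this domain ends here.
From /o/ at 5 rightward: 6 /w/ transparent; 7 /w/ transparent; 8 /u/ is itself a trigger — this domain ends here.
From /u/ at 8 rightward: 9 /ɪ/ → [+ATR]; 10 /ɪ/ → [+ATR]; 11 /ɛ/ → [+ATR]; 12 /u/ is itself a trigger — this domain ends here.
From /u/ at 12 rightward: word edge.
Target with no active source: position 1 stays [-ATR].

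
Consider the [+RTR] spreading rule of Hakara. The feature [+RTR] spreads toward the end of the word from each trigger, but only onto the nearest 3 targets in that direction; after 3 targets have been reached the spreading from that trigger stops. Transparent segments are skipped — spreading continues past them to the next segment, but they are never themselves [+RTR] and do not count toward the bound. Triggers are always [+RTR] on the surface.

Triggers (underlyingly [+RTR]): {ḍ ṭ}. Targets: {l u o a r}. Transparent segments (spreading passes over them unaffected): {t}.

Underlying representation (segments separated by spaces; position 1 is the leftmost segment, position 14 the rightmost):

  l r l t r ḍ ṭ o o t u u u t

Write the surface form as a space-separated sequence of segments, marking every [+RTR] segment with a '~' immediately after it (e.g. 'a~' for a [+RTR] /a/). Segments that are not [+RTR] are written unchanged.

From /ḍ/ at 6 rightward: 7 /ṭ/ is itself a trigger — this domain ends here.
From /ṭ/ at 7 rightward: 8 /o/ → [+RTR]; 9 /o/ → [+RTR]; 10 /t/ transparent; 11 /u/ → [+RTR]; bound reached.
Targets with no active source: positions 1 2 3 5 12 13 stay [-emphatic].
[+RTR] positions on the surface: 6 7 8 9 11.

l r l t r ḍ~ ṭ~ o~ o~ t u~ u u t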